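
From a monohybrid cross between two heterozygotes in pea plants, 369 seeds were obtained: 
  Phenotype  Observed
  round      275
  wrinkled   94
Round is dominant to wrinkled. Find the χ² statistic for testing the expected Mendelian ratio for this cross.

0.044

For a monohybrid cross between heterozygotes with complete dominance, the expected phenotypic ratio is 3:1.
Total ratio parts = 4. Expected numbers out of 369:
  round: 369 × 3/4 = 276.75
  wrinkled: 369 × 1/4 = 92.25
χ² = Σ (O − E)² / E
  round: (275 − 276.75)² / 276.75 = 0.0111
  wrinkled: (94 − 92.25)² / 92.25 = 0.0332
χ² = 0.0111 + 0.0332 = 0.0443 ≈ 0.044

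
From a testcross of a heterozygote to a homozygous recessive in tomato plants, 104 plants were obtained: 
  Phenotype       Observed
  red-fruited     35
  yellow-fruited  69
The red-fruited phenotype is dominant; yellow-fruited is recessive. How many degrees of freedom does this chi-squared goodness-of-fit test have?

1

A testcross of a heterozygote (Aa × aa) gives a 1:1 phenotypic ratio.
A goodness-of-fit test with 2 phenotype classes has df = 2 − 1 = 1.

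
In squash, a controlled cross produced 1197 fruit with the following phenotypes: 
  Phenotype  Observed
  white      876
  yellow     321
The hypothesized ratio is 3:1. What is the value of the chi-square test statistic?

2.108

Expected counts for N = 1197 under a 3:1 ratio (total parts = 4):
  white: 1197 × 3/4 = 897.75
  yellow: 1197 × 1/4 = 299.25
χ² = Σ (O − E)² / E
  white: (876 − 897.75)² / 897.75 = 0.5269
  yellow: (321 − 299.25)² / 299.25 = 1.5808
χ² = 0.5269 + 1.5808 = 2.1077 ≈ 2.108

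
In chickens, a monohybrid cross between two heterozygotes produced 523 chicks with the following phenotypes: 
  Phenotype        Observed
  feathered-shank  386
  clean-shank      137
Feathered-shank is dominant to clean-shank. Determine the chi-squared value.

0.398

For a monohybrid cross between heterozygotes with complete dominance, the expected phenotypic ratio is 3:1.
Under the 3:1 hypothesis (Σ ratio = 4, N = 523):
  feathered-shank: 523 × 3/4 = 392.25
  clean-shank: 523 × 1/4 = 130.75
χ² = Σ (O − E)² / E
  feathered-shank: (386 − 392.25)² / 392.25 = 0.0996
  clean-shank: (137 − 130.75)² / 130.75 = 0.2988
χ² = 0.0996 + 0.2988 = 0.3984 ≈ 0.398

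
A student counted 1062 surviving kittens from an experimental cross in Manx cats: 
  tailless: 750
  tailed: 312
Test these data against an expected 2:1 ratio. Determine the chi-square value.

7.475

Total ratio parts = 3. Expected numbers out of 1062:
  tailless: 1062 × 2/3 = 708
  tailed: 1062 × 1/3 = 354
χ² = Σ (O − E)² / E
  tailless: (750 − 708)² / 708 = 2.4915
  tailed: (312 − 354)² / 354 = 4.9831
χ² = 2.4915 + 4.9831 = 7.4746 ≈ 7.475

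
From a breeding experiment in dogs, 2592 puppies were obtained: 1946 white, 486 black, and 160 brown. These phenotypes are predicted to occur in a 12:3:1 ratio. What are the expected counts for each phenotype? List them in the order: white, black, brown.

The 12:3:1 ratio has 16 parts, so with N = 2592 the expected counts are:
  white: 2592 × 12/16 = 1944
  black: 2592 × 3/16 = 486
  brown: 2592 × 1/16 = 162

1944, 486, 162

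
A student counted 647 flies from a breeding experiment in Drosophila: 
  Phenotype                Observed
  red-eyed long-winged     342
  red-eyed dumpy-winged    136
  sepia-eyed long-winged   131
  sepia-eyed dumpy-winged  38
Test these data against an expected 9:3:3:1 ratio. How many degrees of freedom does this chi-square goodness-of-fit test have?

3

A goodness-of-fit test with 4 phenotype classes has df = 4 − 1 = 3.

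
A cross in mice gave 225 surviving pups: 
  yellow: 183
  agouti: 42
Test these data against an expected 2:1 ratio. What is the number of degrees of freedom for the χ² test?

A goodness-of-fit test with 2 phenotype classes has df = 2 − 1 = 1.

1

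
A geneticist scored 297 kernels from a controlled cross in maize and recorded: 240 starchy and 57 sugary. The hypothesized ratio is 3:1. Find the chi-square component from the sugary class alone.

4.008

Total ratio parts = 4. Expected numbers out of 297:
  starchy: 297 × 3/4 = 222.75
  sugary: 297 × 1/4 = 74.25
Contribution of sugary: (57 − 74.25)² / 74.25 = 4.0076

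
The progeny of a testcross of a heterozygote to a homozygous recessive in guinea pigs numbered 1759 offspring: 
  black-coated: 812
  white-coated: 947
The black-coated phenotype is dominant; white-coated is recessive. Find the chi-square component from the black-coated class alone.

A testcross of a heterozygote (Aa × aa) gives a 1:1 phenotypic ratio.
Expected counts for N = 1759 under a 1:1 ratio (total parts = 2):
  black-coated: 1759 × 1/2 = 879.5
  white-coated: 1759 × 1/2 = 879.5
Contribution of black-coated: (812 − 879.5)² / 879.5 = 5.1805

5.181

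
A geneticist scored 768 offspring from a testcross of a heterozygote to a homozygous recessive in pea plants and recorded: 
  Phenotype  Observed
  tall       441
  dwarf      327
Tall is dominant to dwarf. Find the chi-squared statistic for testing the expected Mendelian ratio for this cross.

A testcross of a heterozygote (Aa × aa) gives a 1:1 phenotypic ratio.
Under the 1:1 hypothesis (Σ ratio = 2, N = 768):
  tall: 768 × 1/2 = 384
  dwarf: 768 × 1/2 = 384
χ² = Σ (O − E)² / E
  tall: (441 − 384)² / 384 = 8.4609
  dwarf: (327 − 384)² / 384 = 8.4609
χ² = 8.4609 + 8.4609 = 16.9218 ≈ 16.922

16.922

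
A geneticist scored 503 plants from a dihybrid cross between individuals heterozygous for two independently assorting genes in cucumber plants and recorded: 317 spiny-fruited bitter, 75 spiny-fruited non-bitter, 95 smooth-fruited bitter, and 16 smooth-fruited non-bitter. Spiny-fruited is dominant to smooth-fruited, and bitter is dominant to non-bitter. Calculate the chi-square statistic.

15.641

A dihybrid F₂ with independent assortment and complete dominance at both loci gives a 9:3:3:1 phenotypic ratio.
Under the 9:3:3:1 hypothesis (Σ ratio = 16, N = 503):
  spiny-fruited bitter: 503 × 9/16 = 282.9375
  spiny-fruited non-bitter: 503 × 3/16 = 94.3125
  smooth-fruited bitter: 503 × 3/16 = 94.3125
  smooth-fruited non-bitter: 503 × 1/16 = 31.4375
χ² = Σ (O − E)² / E
  spiny-fruited bitter: (317 − 282.9375)² / 282.9375 = 4.1007
  spiny-fruited non-bitter: (75 − 94.3125)² / 94.3125 = 3.9546
  smooth-fruited bitter: (95 − 94.3125)² / 94.3125 = 0.0050
  smooth-fruited non-bitter: (16 − 31.4375)² / 31.4375 = 7.5806
χ² = 4.1007 + 3.9546 + 0.0050 + 7.5806 = 15.6409 ≈ 15.641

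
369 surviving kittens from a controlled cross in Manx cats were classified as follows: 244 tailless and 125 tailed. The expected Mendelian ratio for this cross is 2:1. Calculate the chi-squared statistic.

Under the 2:1 hypothesis (Σ ratio = 3, N = 369):
  tailless: 369 × 2/3 = 246
  tailed: 369 × 1/3 = 123
χ² = Σ (O − E)² / E
  tailless: (244 − 246)² / 246 = 0.0163
  tailed: (125 − 123)² / 123 = 0.0325
χ² = 0.0163 + 0.0325 = 0.0488 ≈ 0.049

0.049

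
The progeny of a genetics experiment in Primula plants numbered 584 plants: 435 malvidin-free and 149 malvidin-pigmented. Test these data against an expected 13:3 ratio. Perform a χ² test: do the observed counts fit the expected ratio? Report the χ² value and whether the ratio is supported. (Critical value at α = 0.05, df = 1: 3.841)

Expected counts for N = 584 under a 13:3 ratio (total parts = 16):
  malvidin-free: 584 × 13/16 = 474.5
  malvidin-pigmented: 584 × 3/16 = 109.5
χ² = Σ (O − E)² / E
  malvidin-free: (435 − 474.5)² / 474.5 = 3.2882
  malvidin-pigmented: (149 − 109.5)² / 109.5 = 14.2489
χ² = 3.2882 + 14.2489 = 17.5371 ≈ 17.537
Degrees of freedom = 2 − 1 = 1; critical value at α = 0.05 is 3.841.
Since 17.537 > 3.841, we reject the null hypothesis — the data do not fit the 13:3 ratio.

17.537; not consistent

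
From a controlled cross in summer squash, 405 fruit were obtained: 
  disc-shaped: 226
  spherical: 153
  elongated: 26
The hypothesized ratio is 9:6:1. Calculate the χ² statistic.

0.041

The 9:6:1 ratio has 16 parts, so with N = 405 the expected counts are:
  disc-shaped: 405 × 9/16 = 227.8125
  spherical: 405 × 6/16 = 151.875
  elongated: 405 × 1/16 = 25.3125
χ² = Σ (O − E)² / E
  disc-shaped: (226 − 227.8125)² / 227.8125 = 0.0144
  spherical: (153 − 151.875)² / 151.875 = 0.0083
  elongated: (26 − 25.3125)² / 25.3125 = 0.0187
χ² = 0.0144 + 0.0083 + 0.0187 = 0.0414 ≈ 0.041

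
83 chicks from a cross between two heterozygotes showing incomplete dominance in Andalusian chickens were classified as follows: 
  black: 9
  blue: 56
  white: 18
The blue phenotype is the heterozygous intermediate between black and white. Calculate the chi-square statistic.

With incomplete dominance, a heterozygote × heterozygote cross gives a 1:2:1 phenotypic ratio.
Under the 1:2:1 hypothesis (Σ ratio = 4, N = 83):
  black: 83 × 1/4 = 20.75
  blue: 83 × 2/4 = 41.5
  white: 83 × 1/4 = 20.75
χ² = Σ (O − E)² / E
  black: (9 − 20.75)² / 20.75 = 6.6536
  blue: (56 − 41.5)² / 41.5 = 5.0663
  white: (18 − 20.75)² / 20.75 = 0.3645
χ² = 6.6536 + 5.0663 + 0.3645 = 12.0844 ≈ 12.084

12.084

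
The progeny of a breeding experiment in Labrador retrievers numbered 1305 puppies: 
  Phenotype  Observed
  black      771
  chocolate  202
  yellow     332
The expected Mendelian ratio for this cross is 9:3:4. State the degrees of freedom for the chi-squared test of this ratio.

A goodness-of-fit test with 3 phenotype classes has df = 3 − 1 = 2.

2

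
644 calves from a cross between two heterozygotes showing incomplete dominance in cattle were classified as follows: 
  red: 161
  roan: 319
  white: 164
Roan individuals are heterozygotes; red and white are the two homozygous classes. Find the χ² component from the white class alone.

With incomplete dominance, a heterozygote × heterozygote cross gives a 1:2:1 phenotypic ratio.
Total ratio parts = 4. Expected numbers out of 644:
  red: 644 × 1/4 = 161
  roan: 644 × 2/4 = 322
  white: 644 × 1/4 = 161
Contribution of white: (164 − 161)² / 161 = 0.0559

0.056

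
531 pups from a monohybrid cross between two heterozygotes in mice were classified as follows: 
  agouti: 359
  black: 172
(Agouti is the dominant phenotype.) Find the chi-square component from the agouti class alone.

For a monohybrid cross between heterozygotes with complete dominance, the expected phenotypic ratio is 3:1.
Under the 3:1 hypothesis (Σ ratio = 4, N = 531):
  agouti: 531 × 3/4 = 398.25
  black: 531 × 1/4 = 132.75
Contribution of agouti: (359 − 398.25)² / 398.25 = 3.8683

3.868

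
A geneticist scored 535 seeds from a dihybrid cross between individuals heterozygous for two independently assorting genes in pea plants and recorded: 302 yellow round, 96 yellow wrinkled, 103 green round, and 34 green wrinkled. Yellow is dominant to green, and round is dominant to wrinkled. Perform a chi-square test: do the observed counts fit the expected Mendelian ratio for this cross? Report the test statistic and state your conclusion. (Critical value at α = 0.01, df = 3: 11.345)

A dihybrid F₂ with independent assortment and complete dominance at both loci gives a 9:3:3:1 phenotypic ratio.
Total ratio parts = 16. Expected numbers out of 535:
  yellow round: 535 × 9/16 = 300.9375
  yellow wrinkled: 535 × 3/16 = 100.3125
  green round: 535 × 3/16 = 100.3125
  green wrinkled: 535 × 1/16 = 33.4375
χ² = Σ (O − E)² / E
  yellow round: (302 − 300.9375)² / 300.9375 = 0.0038
  yellow wrinkled: (96 − 100.3125)² / 100.3125 = 0.1854
  green round: (103 − 100.3125)² / 100.3125 = 0.0720
  green wrinkled: (34 − 33.4375)² / 33.4375 = 0.0095
χ² = 0.0038 + 0.1854 + 0.0720 + 0.0095 = 0.2707 ≈ 0.271
Degrees of freedom = 4 − 1 = 3; critical value at α = 0.01 is 11.345.
Since 0.271 < 11.345, we fail to reject the null hypothesis — the data are consistent with the 9:3:3:1 ratio.

0.271; consistent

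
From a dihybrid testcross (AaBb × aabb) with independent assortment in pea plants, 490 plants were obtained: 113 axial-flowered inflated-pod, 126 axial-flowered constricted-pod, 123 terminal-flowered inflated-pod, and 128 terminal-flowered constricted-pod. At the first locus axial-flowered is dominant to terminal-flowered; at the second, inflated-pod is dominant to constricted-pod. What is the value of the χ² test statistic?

1.086

A dihybrid testcross with independent assortment gives a 1:1:1:1 ratio.
Expected counts for N = 490 under a 1:1:1:1 ratio (total parts = 4):
  axial-flowered inflated-pod: 490 × 1/4 = 122.5
  axial-flowered constricted-pod: 490 × 1/4 = 122.5
  terminal-flowered inflated-pod: 490 × 1/4 = 122.5
  terminal-flowered constricted-pod: 490 × 1/4 = 122.5
χ² = Σ (O − E)² / E
  axial-flowered inflated-pod: (113 − 122.5)² / 122.5 = 0.7367
  axial-flowered constricted-pod: (126 − 122.5)² / 122.5 = 0.1000
  terminal-flowered inflated-pod: (123 − 122.5)² / 122.5 = 0.0020
  terminal-flowered constricted-pod: (128 − 122.5)² / 122.5 = 0.2469
χ² = 0.7367 + 0.1000 + 0.0020 + 0.2469 = 1.0856 ≈ 1.086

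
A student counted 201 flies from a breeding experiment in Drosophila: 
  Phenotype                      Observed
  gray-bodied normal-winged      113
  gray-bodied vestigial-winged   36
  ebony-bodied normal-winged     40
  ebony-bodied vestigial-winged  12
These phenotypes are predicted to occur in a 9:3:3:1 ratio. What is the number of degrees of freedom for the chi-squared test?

3

A goodness-of-fit test with 4 phenotype classes has df = 4 − 1 = 3.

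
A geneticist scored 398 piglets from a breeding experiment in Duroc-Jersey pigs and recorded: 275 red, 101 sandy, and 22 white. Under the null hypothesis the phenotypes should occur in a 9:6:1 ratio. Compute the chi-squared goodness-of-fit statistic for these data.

The 9:6:1 ratio has 16 parts, so with N = 398 the expected counts are:
  red: 398 × 9/16 = 223.875
  sandy: 398 × 6/16 = 149.25
  white: 398 × 1/16 = 24.875
χ² = Σ (O − E)² / E
  red: (275 − 223.875)² / 223.875 = 11.6751
  sandy: (101 − 149.25)² / 149.25 = 15.5984
  white: (22 − 24.875)² / 24.875 = 0.3323
χ² = 11.6751 + 15.5984 + 0.3323 = 27.6058 ≈ 27.606

27.606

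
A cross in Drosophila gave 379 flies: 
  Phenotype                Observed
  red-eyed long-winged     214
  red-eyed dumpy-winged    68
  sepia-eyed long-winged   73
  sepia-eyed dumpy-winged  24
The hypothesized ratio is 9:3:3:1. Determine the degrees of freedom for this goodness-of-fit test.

A goodness-of-fit test with 4 phenotype classes has df = 4 − 1 = 3.

3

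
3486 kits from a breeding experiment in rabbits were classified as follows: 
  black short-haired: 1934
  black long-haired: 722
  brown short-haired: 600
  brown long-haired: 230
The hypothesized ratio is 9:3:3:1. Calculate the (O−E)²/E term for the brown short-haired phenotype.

4.400

Under the 9:3:3:1 hypothesis (Σ ratio = 16, N = 3486):
  black short-haired: 3486 × 9/16 = 1960.875
  black long-haired: 3486 × 3/16 = 653.625
  brown short-haired: 3486 × 3/16 = 653.625
  brown long-haired: 3486 × 1/16 = 217.875
Contribution of brown short-haired: (600 − 653.625)² / 653.625 = 4.3995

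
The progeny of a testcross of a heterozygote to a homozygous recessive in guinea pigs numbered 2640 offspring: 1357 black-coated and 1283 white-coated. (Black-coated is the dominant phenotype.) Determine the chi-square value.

2.074

A testcross of a heterozygote (Aa × aa) gives a 1:1 phenotypic ratio.
Under the 1:1 hypothesis (Σ ratio = 2, N = 2640):
  black-coated: 2640 × 1/2 = 1320
  white-coated: 2640 × 1/2 = 1320
χ² = Σ (O − E)² / E
  black-coated: (1357 − 1320)² / 1320 = 1.0371
  white-coated: (1283 − 1320)² / 1320 = 1.0371
χ² = 1.0371 + 1.0371 = 2.0742 ≈ 2.074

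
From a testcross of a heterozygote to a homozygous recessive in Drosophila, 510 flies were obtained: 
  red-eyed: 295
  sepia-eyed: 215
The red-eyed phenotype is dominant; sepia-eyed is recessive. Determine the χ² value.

A testcross of a heterozygote (Aa × aa) gives a 1:1 phenotypic ratio.
Under the 1:1 hypothesis (Σ ratio = 2, N = 510):
  red-eyed: 510 × 1/2 = 255
  sepia-eyed: 510 × 1/2 = 255
χ² = Σ (O − E)² / E
  red-eyed: (295 − 255)² / 255 = 6.2745
  sepia-eyed: (215 − 255)² / 255 = 6.2745
χ² = 6.2745 + 6.2745 = 12.549

12.549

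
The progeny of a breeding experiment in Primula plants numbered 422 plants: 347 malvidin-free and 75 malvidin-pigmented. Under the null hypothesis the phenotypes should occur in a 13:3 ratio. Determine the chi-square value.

0.265

Under the 13:3 hypothesis (Σ ratio = 16, N = 422):
  malvidin-free: 422 × 13/16 = 342.875
  malvidin-pigmented: 422 × 3/16 = 79.125
χ² = Σ (O − E)² / E
  malvidin-free: (347 − 342.875)² / 342.875 = 0.0496
  malvidin-pigmented: (75 − 79.125)² / 79.125 = 0.2150
χ² = 0.0496 + 0.2150 = 0.2646 ≈ 0.265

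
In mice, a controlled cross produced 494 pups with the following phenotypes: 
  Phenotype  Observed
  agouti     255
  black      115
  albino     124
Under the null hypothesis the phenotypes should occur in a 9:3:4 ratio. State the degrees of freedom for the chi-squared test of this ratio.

A goodness-of-fit test with 3 phenotype classes has df = 3 − 1 = 2.

2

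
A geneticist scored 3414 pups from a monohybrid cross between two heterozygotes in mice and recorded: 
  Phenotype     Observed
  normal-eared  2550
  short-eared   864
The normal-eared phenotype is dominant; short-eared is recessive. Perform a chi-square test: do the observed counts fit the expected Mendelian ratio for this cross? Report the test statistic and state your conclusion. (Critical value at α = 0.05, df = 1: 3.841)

0.172; consistent

For a monohybrid cross between heterozygotes with complete dominance, the expected phenotypic ratio is 3:1.
Expected counts for N = 3414 under a 3:1 ratio (total parts = 4):
  normal-eared: 3414 × 3/4 = 2560.5
  short-eared: 3414 × 1/4 = 853.5
χ² = Σ (O − E)² / E
  normal-eared: (2550 − 2560.5)² / 2560.5 = 0.0431
  short-eared: (864 − 853.5)² / 853.5 = 0.1292
χ² = 0.0431 + 0.1292 = 0.1723 ≈ 0.172
Degrees of freedom = 2 − 1 = 1; critical value at α = 0.05 is 3.841.
Since 0.172 < 3.841, we fail to reject the null hypothesis — the data are consistent with the 3:1 ratio.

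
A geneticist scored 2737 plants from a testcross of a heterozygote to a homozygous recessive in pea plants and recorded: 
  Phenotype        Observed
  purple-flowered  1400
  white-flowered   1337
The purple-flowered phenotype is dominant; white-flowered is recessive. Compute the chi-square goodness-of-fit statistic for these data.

1.450

A testcross of a heterozygote (Aa × aa) gives a 1:1 phenotypic ratio.
The 1:1 ratio has 2 parts, so with N = 2737 the expected counts are:
  purple-flowered: 2737 × 1/2 = 1368.5
  white-flowered: 2737 × 1/2 = 1368.5
χ² = Σ (O − E)² / E
  purple-flowered: (1400 − 1368.5)² / 1368.5 = 0.7251
  white-flowered: (1337 − 1368.5)² / 1368.5 = 0.7251
χ² = 0.7251 + 0.7251 = 1.4502 ≈ 1.450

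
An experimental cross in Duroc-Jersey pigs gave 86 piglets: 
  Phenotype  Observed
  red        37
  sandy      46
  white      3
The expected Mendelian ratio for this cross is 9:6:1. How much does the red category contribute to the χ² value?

2.675

The 9:6:1 ratio has 16 parts, so with N = 86 the expected counts are:
  red: 86 × 9/16 = 48.375
  sandy: 86 × 6/16 = 32.25
  white: 86 × 1/16 = 5.375
Contribution of red: (37 − 48.375)² / 48.375 = 2.6747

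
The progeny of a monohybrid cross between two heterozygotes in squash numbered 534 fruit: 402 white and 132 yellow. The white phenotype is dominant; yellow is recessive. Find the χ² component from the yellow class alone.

0.017

For a monohybrid cross between heterozygotes with complete dominance, the expected phenotypic ratio is 3:1.
The 3:1 ratio has 4 parts, so with N = 534 the expected counts are:
  white: 534 × 3/4 = 400.5
  yellow: 534 × 1/4 = 133.5
Contribution of yellow: (132 − 133.5)² / 133.5 = 0.0169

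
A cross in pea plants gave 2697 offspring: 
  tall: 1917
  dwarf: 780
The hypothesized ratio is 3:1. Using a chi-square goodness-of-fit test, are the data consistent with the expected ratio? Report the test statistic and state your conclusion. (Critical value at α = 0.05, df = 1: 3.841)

Total ratio parts = 4. Expected numbers out of 2697:
  tall: 2697 × 3/4 = 2022.75
  dwarf: 2697 × 1/4 = 674.25
χ² = Σ (O − E)² / E
  tall: (1917 − 2022.75)² / 2022.75 = 5.5286
  dwarf: (780 − 674.25)² / 674.25 = 16.5859
χ² = 5.5286 + 16.5859 = 22.1145 ≈ 22.115
Degrees of freedom = 2 − 1 = 1; critical value at α = 0.05 is 3.841.
Since 22.115 > 3.841, we reject the null hypothesis — the data do not fit the 3:1 ratio.

22.115; not consistent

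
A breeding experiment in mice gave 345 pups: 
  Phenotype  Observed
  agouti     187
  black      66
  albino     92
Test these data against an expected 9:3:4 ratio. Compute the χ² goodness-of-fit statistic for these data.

0.667

The 9:3:4 ratio has 16 parts, so with N = 345 the expected counts are:
  agouti: 345 × 9/16 = 194.0625
  black: 345 × 3/16 = 64.6875
  albino: 345 × 4/16 = 86.25
χ² = Σ (O − E)² / E
  agouti: (187 − 194.0625)² / 194.0625 = 0.2570
  black: (66 − 64.6875)² / 64.6875 = 0.0266
  albino: (92 − 86.25)² / 86.25 = 0.3833
χ² = 0.2570 + 0.0266 + 0.3833 = 0.6669 ≈ 0.667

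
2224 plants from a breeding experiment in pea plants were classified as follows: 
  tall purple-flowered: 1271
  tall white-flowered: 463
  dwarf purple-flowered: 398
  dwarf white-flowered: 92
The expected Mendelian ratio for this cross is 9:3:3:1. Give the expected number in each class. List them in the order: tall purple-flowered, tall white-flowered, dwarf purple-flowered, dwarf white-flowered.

1251, 417, 417, 139

Expected counts for N = 2224 under a 9:3:3:1 ratio (total parts = 16):
  tall purple-flowered: 2224 × 9/16 = 1251
  tall white-flowered: 2224 × 3/16 = 417
  dwarf purple-flowered: 2224 × 3/16 = 417
  dwarf white-flowered: 2224 × 1/16 = 139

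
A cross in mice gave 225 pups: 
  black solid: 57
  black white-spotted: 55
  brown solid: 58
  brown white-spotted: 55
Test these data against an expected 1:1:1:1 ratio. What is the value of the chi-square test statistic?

The 1:1:1:1 ratio has 4 parts, so with N = 225 the expected counts are:
  black solid: 225 × 1/4 = 56.25
  black white-spotted: 225 × 1/4 = 56.25
  brown solid: 225 × 1/4 = 56.25
  brown white-spotted: 225 × 1/4 = 56.25
χ² = Σ (O − E)² / E
  black solid: (57 − 56.25)² / 56.25 = 0.0100
  black white-spotted: (55 − 56.25)² / 56.25 = 0.0278
  brown solid: (58 − 56.25)² / 56.25 = 0.0544
  brown white-spotted: (55 − 56.25)² / 56.25 = 0.0278
χ² = 0.0100 + 0.0278 + 0.0544 + 0.0278 = 0.120

0.120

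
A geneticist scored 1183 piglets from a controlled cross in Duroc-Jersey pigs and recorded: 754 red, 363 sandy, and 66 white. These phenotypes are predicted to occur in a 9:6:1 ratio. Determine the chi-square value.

The 9:6:1 ratio has 16 parts, so with N = 1183 the expected counts are:
  red: 1183 × 9/16 = 665.4375
  sandy: 1183 × 6/16 = 443.625
  white: 1183 × 1/16 = 73.9375
χ² = Σ (O − E)² / E
  red: (754 − 665.4375)² / 665.4375 = 11.7867
  sandy: (363 − 443.625)² / 443.625 = 14.6529
  white: (66 − 73.9375)² / 73.9375 = 0.8521
χ² = 11.7867 + 14.6529 + 0.8521 = 27.2917 ≈ 27.292

27.292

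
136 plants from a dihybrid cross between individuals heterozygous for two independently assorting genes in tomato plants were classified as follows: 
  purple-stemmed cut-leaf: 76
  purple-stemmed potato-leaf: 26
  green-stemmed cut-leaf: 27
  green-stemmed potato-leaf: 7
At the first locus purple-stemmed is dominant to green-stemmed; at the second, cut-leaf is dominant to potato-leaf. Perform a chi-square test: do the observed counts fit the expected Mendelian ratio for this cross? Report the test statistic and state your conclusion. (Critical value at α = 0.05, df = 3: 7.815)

A dihybrid F₂ with independent assortment and complete dominance at both loci gives a 9:3:3:1 phenotypic ratio.
Total ratio parts = 16. Expected numbers out of 136:
  purple-stemmed cut-leaf: 136 × 9/16 = 76.5
  purple-stemmed potato-leaf: 136 × 3/16 = 25.5
  green-stemmed cut-leaf: 136 × 3/16 = 25.5
  green-stemmed potato-leaf: 136 × 1/16 = 8.5
χ² = Σ (O − E)² / E
  purple-stemmed cut-leaf: (76 − 76.5)² / 76.5 = 0.0033
  purple-stemmed potato-leaf: (26 − 25.5)² / 25.5 = 0.0098
  green-stemmed cut-leaf: (27 − 25.5)² / 25.5 = 0.0882
  green-stemmed potato-leaf: (7 − 8.5)² / 8.5 = 0.2647
χ² = 0.0033 + 0.0098 + 0.0882 + 0.2647 = 0.366
Degrees of freedom = 4 − 1 = 3; critical value at α = 0.05 is 7.815.
Since 0.366 < 7.815, we fail to reject the null hypothesis — the data are consistent with the 9:3:3:1 ratio.

0.366; consistent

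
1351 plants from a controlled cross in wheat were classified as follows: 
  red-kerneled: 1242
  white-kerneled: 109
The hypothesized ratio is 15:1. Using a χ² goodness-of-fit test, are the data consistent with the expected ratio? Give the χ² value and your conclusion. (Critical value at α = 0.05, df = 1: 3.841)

The 15:1 ratio has 16 parts, so with N = 1351 the expected counts are:
  red-kerneled: 1351 × 15/16 = 1266.5625
  white-kerneled: 1351 × 1/16 = 84.4375
χ² = Σ (O − E)² / E
  red-kerneled: (1242 − 1266.5625)² / 1266.5625 = 0.4763
  white-kerneled: (109 − 84.4375)² / 84.4375 = 7.1451
χ² = 0.4763 + 7.1451 = 7.6214 ≈ 7.621
Degrees of freedom = 2 − 1 = 1; critical value at α = 0.05 is 3.841.
Since 7.621 > 3.841, we reject the null hypothesis — the data do not fit the 15:1 ratio.

7.621; not consistent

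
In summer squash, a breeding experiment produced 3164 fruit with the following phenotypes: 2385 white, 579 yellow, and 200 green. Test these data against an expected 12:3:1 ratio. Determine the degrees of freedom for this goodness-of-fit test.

2

A goodness-of-fit test with 3 phenotype classes has df = 3 − 1 = 2.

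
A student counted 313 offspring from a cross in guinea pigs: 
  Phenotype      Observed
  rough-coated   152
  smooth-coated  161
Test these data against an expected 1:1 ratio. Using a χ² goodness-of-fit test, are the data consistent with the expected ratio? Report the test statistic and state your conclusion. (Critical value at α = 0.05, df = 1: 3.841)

0.259; consistent

The 1:1 ratio has 2 parts, so with N = 313 the expected counts are:
  rough-coated: 313 × 1/2 = 156.5
  smooth-coated: 313 × 1/2 = 156.5
χ² = Σ (O − E)² / E
  rough-coated: (152 − 156.5)² / 156.5 = 0.1294
  smooth-coated: (161 − 156.5)² / 156.5 = 0.1294
χ² = 0.1294 + 0.1294 = 0.2588 ≈ 0.259
Degrees of freedom = 2 − 1 = 1; critical value at α = 0.05 is 3.841.
Since 0.259 < 3.841, we fail to reject the null hypothesis — the data are consistent with the 1:1 ratio.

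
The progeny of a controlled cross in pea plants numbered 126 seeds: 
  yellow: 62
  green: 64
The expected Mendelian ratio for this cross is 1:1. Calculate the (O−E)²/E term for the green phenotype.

Total ratio parts = 2. Expected numbers out of 126:
  yellow: 126 × 1/2 = 63
  green: 126 × 1/2 = 63
Contribution of green: (64 − 63)² / 63 = 0.0159

0.016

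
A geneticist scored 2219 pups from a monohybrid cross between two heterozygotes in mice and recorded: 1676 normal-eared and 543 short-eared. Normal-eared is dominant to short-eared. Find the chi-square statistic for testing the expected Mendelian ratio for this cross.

0.332

For a monohybrid cross between heterozygotes with complete dominance, the expected phenotypic ratio is 3:1.
Total ratio parts = 4. Expected numbers out of 2219:
  normal-eared: 2219 × 3/4 = 1664.25
  short-eared: 2219 × 1/4 = 554.75
χ² = Σ (O − E)² / E
  normal-eared: (1676 − 1664.25)² / 1664.25 = 0.0830
  short-eared: (543 − 554.75)² / 554.75 = 0.2489
χ² = 0.0830 + 0.2489 = 0.3319 ≈ 0.332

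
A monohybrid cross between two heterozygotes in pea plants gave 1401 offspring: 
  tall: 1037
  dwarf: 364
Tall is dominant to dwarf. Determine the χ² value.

0.720

For a monohybrid cross between heterozygotes with complete dominance, the expected phenotypic ratio is 3:1.
The 3:1 ratio has 4 parts, so with N = 1401 the expected counts are:
  tall: 1401 × 3/4 = 1050.75
  dwarf: 1401 × 1/4 = 350.25
χ² = Σ (O − E)² / E
  tall: (1037 − 1050.75)² / 1050.75 = 0.1799
  dwarf: (364 − 350.25)² / 350.25 = 0.5398
χ² = 0.1799 + 0.5398 = 0.7197 ≈ 0.720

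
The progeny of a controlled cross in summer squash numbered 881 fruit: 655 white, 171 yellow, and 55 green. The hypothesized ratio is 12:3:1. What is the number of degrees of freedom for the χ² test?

A goodness-of-fit test with 3 phenotype classes has df = 3 − 1 = 2.

2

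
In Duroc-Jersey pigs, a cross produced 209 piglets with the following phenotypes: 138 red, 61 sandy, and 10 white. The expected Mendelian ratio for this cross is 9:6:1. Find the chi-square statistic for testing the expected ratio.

Expected counts for N = 209 under a 9:6:1 ratio (total parts = 16):
  red: 209 × 9/16 = 117.5625
  sandy: 209 × 6/16 = 78.375
  white: 209 × 1/16 = 13.0625
χ² = Σ (O − E)² / E
  red: (138 − 117.5625)² / 117.5625 = 3.5529
  sandy: (61 − 78.375)² / 78.375 = 3.8519
  white: (10 − 13.0625)² / 13.0625 = 0.7180
χ² = 3.5529 + 3.8519 + 0.7180 = 8.1228 ≈ 8.123

8.123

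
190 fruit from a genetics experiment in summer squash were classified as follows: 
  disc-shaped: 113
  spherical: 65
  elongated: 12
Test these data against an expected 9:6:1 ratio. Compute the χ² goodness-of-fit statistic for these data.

Under the 9:6:1 hypothesis (Σ ratio = 16, N = 190):
  disc-shaped: 190 × 9/16 = 106.875
  spherical: 190 × 6/16 = 71.25
  elongated: 190 × 1/16 = 11.875
χ² = Σ (O − E)² / E
  disc-shaped: (113 − 106.875)² / 106.875 = 0.3510
  spherical: (65 − 71.25)² / 71.25 = 0.5482
  elongated: (12 − 11.875)² / 11.875 = 0.0013
χ² = 0.3510 + 0.5482 + 0.0013 = 0.9005 ≈ 0.901

0.901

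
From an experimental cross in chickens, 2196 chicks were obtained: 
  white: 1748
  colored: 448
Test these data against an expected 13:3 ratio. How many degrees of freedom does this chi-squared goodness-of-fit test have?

1

A goodness-of-fit test with 2 phenotype classes has df = 2 − 1 = 1.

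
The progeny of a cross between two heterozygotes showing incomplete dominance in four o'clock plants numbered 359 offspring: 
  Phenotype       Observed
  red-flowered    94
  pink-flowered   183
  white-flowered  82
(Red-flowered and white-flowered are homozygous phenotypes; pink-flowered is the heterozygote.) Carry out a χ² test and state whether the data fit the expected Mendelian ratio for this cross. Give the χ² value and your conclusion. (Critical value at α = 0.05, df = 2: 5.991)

0.939; consistent

With incomplete dominance, a heterozygote × heterozygote cross gives a 1:2:1 phenotypic ratio.
The 1:2:1 ratio has 4 parts, so with N = 359 the expected counts are:
  red-flowered: 359 × 1/4 = 89.75
  pink-flowered: 359 × 2/4 = 179.5
  white-flowered: 359 × 1/4 = 89.75
χ² = Σ (O − E)² / E
  red-flowered: (94 − 89.75)² / 89.75 = 0.2013
  pink-flowered: (183 − 179.5)² / 179.5 = 0.0682
  white-flowered: (82 − 89.75)² / 89.75 = 0.6692
χ² = 0.2013 + 0.0682 + 0.6692 = 0.9387 ≈ 0.939
Degrees of freedom = 3 − 1 = 2; critical value at α = 0.05 is 5.991.
Since 0.939 < 5.991, we fail to reject the null hypothesis — the data are consistent with the 1:2:1 ratio.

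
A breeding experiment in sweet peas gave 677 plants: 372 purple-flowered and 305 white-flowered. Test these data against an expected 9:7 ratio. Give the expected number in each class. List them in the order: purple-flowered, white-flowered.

Expected counts for N = 677 under a 9:7 ratio (total parts = 16):
  purple-flowered: 677 × 9/16 = 380.8125
  white-flowered: 677 × 7/16 = 296.1875

380.8125, 296.1875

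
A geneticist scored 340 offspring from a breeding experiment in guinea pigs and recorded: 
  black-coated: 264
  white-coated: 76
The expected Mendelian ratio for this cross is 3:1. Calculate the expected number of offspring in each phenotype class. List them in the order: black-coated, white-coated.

255, 85

Expected counts for N = 340 under a 3:1 ratio (total parts = 4):
  black-coated: 340 × 3/4 = 255
  white-coated: 340 × 1/4 = 85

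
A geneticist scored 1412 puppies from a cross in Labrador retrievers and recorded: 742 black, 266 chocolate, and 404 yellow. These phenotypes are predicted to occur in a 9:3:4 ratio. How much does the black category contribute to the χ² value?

3.437

The 9:3:4 ratio has 16 parts, so with N = 1412 the expected counts are:
  black: 1412 × 9/16 = 794.25
  chocolate: 1412 × 3/16 = 264.75
  yellow: 1412 × 4/16 = 353
Contribution of black: (742 − 794.25)² / 794.25 = 3.4373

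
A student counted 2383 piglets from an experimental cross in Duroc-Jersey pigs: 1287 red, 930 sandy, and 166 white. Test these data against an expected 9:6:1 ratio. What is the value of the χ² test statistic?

The 9:6:1 ratio has 16 parts, so with N = 2383 the expected counts are:
  red: 2383 × 9/16 = 1340.4375
  sandy: 2383 × 6/16 = 893.625
  white: 2383 × 1/16 = 148.9375
χ² = Σ (O − E)² / E
  red: (1287 − 1340.4375)² / 1340.4375 = 2.1303
  sandy: (930 − 893.625)² / 893.625 = 1.4806
  white: (166 − 148.9375)² / 148.9375 = 1.9547
χ² = 2.1303 + 1.4806 + 1.9547 = 5.5656 ≈ 5.566

5.566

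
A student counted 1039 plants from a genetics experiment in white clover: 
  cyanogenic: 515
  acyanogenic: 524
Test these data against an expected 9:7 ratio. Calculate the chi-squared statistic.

18.857

Total ratio parts = 16. Expected numbers out of 1039:
  cyanogenic: 1039 × 9/16 = 584.4375
  acyanogenic: 1039 × 7/16 = 454.5625
χ² = Σ (O − E)² / E
  cyanogenic: (515 − 584.4375)² / 584.4375 = 8.2499
  acyanogenic: (524 − 454.5625)² / 454.5625 = 10.6070
χ² = 8.2499 + 10.6070 = 18.8569 ≈ 18.857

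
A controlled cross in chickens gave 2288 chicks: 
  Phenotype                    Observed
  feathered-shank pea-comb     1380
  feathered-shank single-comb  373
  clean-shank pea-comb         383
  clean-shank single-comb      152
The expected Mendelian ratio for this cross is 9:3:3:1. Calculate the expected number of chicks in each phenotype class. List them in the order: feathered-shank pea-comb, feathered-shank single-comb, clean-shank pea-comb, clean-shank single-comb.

The 9:3:3:1 ratio has 16 parts, so with N = 2288 the expected counts are:
  feathered-shank pea-comb: 2288 × 9/16 = 1287
  feathered-shank single-comb: 2288 × 3/16 = 429
  clean-shank pea-comb: 2288 × 3/16 = 429
  clean-shank single-comb: 2288 × 1/16 = 143

1287, 429, 429, 143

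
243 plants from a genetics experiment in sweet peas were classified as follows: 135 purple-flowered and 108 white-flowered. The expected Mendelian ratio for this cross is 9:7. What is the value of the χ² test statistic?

0.048

Total ratio parts = 16. Expected numbers out of 243:
  purple-flowered: 243 × 9/16 = 136.6875
  white-flowered: 243 × 7/16 = 106.3125
χ² = Σ (O − E)² / E
  purple-flowered: (135 − 136.6875)² / 136.6875 = 0.0208
  white-flowered: (108 − 106.3125)² / 106.3125 = 0.0268
χ² = 0.0208 + 0.0268 = 0.0476 ≈ 0.048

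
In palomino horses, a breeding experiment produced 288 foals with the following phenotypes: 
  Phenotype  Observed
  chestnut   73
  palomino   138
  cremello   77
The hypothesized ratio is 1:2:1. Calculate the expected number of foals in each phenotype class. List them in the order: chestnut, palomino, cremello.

72, 144, 72

Total ratio parts = 4. Expected numbers out of 288:
  chestnut: 288 × 1/4 = 72
  palomino: 288 × 2/4 = 144
  cremello: 288 × 1/4 = 72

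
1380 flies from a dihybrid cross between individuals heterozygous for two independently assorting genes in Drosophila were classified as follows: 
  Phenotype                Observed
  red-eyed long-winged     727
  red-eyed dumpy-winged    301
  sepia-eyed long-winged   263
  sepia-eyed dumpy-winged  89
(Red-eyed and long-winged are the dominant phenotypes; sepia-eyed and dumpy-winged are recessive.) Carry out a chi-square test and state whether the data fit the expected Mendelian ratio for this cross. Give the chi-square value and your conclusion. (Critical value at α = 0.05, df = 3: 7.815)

A dihybrid F₂ with independent assortment and complete dominance at both loci gives a 9:3:3:1 phenotypic ratio.
Expected counts for N = 1380 under a 9:3:3:1 ratio (total parts = 16):
  red-eyed long-winged: 1380 × 9/16 = 776.25
  red-eyed dumpy-winged: 1380 × 3/16 = 258.75
  sepia-eyed long-winged: 1380 × 3/16 = 258.75
  sepia-eyed dumpy-winged: 1380 × 1/16 = 86.25
χ² = Σ (O − E)² / E
  red-eyed long-winged: (727 − 776.25)² / 776.25 = 3.1247
  red-eyed dumpy-winged: (301 − 258.75)² / 258.75 = 6.8988
  sepia-eyed long-winged: (263 − 258.75)² / 258.75 = 0.0698
  sepia-eyed dumpy-winged: (89 − 86.25)² / 86.25 = 0.0877
χ² = 3.1247 + 6.8988 + 0.0698 + 0.0877 = 10.181
Degrees of freedom = 4 − 1 = 3; critical value at α = 0.05 is 7.815.
Since 10.181 > 7.815, we reject the null hypothesis — the data do not fit the 9:3:3:1 ratio.

10.181; not consistent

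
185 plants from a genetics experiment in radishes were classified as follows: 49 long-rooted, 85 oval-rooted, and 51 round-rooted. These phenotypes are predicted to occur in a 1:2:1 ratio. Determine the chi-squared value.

The 1:2:1 ratio has 4 parts, so with N = 185 the expected counts are:
  long-rooted: 185 × 1/4 = 46.25
  oval-rooted: 185 × 2/4 = 92.5
  round-rooted: 185 × 1/4 = 46.25
χ² = Σ (O − E)² / E
  long-rooted: (49 − 46.25)² / 46.25 = 0.1635
  oval-rooted: (85 − 92.5)² / 92.5 = 0.6081
  round-rooted: (51 − 46.25)² / 46.25 = 0.4878
χ² = 0.1635 + 0.6081 + 0.4878 = 1.2594 ≈ 1.259

1.259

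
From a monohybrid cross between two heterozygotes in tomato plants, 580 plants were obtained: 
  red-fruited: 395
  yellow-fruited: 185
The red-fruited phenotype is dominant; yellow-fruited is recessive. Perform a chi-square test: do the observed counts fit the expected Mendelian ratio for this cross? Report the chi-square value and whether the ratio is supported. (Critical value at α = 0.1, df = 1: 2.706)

14.713; not consistent

For a monohybrid cross between heterozygotes with complete dominance, the expected phenotypic ratio is 3:1.
Total ratio parts = 4. Expected numbers out of 580:
  red-fruited: 580 × 3/4 = 435
  yellow-fruited: 580 × 1/4 = 145
χ² = Σ (O − E)² / E
  red-fruited: (395 − 435)² / 435 = 3.6782
  yellow-fruited: (185 − 145)² / 145 = 11.0345
χ² = 3.6782 + 11.0345 = 14.7127 ≈ 14.713
Degrees of freedom = 2 − 1 = 1; critical value at α = 0.1 is 2.706.
Since 14.713 > 2.706, we reject the null hypothesis — the data do not fit the 3:1 ratio.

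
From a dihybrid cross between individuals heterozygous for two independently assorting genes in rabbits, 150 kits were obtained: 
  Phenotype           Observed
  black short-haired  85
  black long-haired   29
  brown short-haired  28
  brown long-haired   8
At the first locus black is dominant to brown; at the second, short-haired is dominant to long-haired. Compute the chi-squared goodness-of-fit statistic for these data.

A dihybrid F₂ with independent assortment and complete dominance at both loci gives a 9:3:3:1 phenotypic ratio.
Expected counts for N = 150 under a 9:3:3:1 ratio (total parts = 16):
  black short-haired: 150 × 9/16 = 84.375
  black long-haired: 150 × 3/16 = 28.125
  brown short-haired: 150 × 3/16 = 28.125
  brown long-haired: 150 × 1/16 = 9.375
χ² = Σ (O − E)² / E
  black short-haired: (85 − 84.375)² / 84.375 = 0.0046
  black long-haired: (29 − 28.125)² / 28.125 = 0.0272
  brown short-haired: (28 − 28.125)² / 28.125 = 0.0006
  brown long-haired: (8 − 9.375)² / 9.375 = 0.2017
χ² = 0.0046 + 0.0272 + 0.0006 + 0.2017 = 0.2341 ≈ 0.234

0.234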